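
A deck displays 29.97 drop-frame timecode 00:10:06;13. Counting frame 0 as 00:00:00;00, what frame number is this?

As if non-drop at 30 labels/s: (0 × 3600 + 10 × 60 + 6) × 30 + 13 = 18193.
Minute boundaries passed: 10; those not divisible by 10: 10 − 1 = 9; dropped labels = 2 × 9 = 18.
Actual frame index = 18193 − 18 = 18175.

18175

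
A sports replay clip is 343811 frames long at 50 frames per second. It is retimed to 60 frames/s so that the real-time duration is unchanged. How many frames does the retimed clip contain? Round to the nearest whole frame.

412573 frames

Frames at target rate = 343811 × (60) / (50) = 2062866/5 ≈ 412573.200.
Nearest whole frame: 412573.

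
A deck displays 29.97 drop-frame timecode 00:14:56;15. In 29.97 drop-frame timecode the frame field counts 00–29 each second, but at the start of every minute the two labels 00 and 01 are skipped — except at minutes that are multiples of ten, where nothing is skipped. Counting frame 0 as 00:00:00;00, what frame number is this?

26869

Complete 10-minute blocks: 1, each 17982 frames → 17982.
Remaining 4 whole minutes in the current block: 1800 + 3 × 1798 = 7194 frames.
Within the current minute: 56 × 30 + 15 − 2 = 1693 (labels ;00/;01 skipped at this minute). Total = 17982 + 7194 + 1693 = 26869.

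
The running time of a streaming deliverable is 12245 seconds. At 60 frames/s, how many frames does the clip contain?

734700 frames

Frames = 12245 × 60 = 734700.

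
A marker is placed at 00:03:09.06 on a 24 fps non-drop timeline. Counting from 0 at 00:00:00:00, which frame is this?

Total seconds to the label: (0 × 3600 + 3 × 60 + 9) = 189.
Frame index = 189 × 24 + 6 = 4542.

4542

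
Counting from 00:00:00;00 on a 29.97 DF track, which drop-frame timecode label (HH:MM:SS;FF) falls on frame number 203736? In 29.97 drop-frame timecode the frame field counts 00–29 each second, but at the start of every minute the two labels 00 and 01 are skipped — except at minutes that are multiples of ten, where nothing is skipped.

Each 10-minute DF block holds 10 × 60 × 30 − 9 × 2 = 17982 frames. 203736 ÷ 17982 → 11 full blocks, remainder 5934.
Within the partial block the first minute is 1800 frames and each further minute 1798, so 3 further minute boundaries passed. Total skipped labels = 18 × 11 + 2 × 3 = 204.
Non-drop label index = 203736 + 204 = 203940; at 30 labels/s that is 01:53:18:00, i.e. DF 01:53:18;00.

01:53:18;00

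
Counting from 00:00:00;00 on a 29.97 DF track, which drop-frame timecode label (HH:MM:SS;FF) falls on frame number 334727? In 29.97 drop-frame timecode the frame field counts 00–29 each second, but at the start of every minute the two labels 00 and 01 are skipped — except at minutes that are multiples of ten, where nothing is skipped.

03:06:08;23

Each 10-minute DF block holds 10 × 60 × 30 − 9 × 2 = 17982 frames. 334727 ÷ 17982 → 18 full blocks, remainder 11051.
Within the partial block the first minute is 1800 frames and each further minute 1798, so 6 further minute boundaries passed. Total skipped labels = 18 × 18 + 2 × 6 = 336.
Non-drop label index = 334727 + 336 = 335063; at 30 labels/s that is 03:06:08:23, i.e. DF 03:06:08;23.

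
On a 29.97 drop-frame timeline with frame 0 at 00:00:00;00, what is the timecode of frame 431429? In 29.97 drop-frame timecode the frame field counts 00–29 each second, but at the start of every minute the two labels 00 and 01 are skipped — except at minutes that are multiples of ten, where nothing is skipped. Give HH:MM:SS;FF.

03:59:55;11

Each 10-minute DF block holds 10 × 60 × 30 − 9 × 2 = 17982 frames. 431429 ÷ 17982 → 23 full blocks, remainder 17843.
Within the partial block the first minute is 1800 frames and each further minute 1798, so 9 further minute boundaries passed. Total skipped labels = 18 × 23 + 2 × 9 = 432.
Non-drop label index = 431429 + 432 = 431861; at 30 labels/s that is 03:59:55:11, i.e. DF 03:59:55;11.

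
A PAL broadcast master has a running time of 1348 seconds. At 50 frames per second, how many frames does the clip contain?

67400 frames

Frames = 1348 × 50 = 67400.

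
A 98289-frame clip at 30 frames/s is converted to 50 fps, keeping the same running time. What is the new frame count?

Frames at target rate = 98289 × (50) / (30) = 163815.

163815 frames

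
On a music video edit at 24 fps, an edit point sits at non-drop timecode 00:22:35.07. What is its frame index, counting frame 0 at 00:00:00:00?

Total seconds to the label: (0 × 3600 + 22 × 60 + 35) = 1355.
Frame index = 1355 × 24 + 7 = 32527.

32527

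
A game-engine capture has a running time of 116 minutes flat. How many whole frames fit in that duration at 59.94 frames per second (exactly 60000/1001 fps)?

417182 frames

116 min = 6960 s.
Frames = 6960 × 60000/1001 = 417600000/1001 ≈ 417182.8172.
Complete frames: 417182.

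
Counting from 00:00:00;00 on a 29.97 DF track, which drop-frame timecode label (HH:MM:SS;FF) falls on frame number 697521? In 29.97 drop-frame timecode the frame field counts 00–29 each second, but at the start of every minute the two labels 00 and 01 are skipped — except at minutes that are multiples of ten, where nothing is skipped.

Ten DF minutes hold 17982 frames, so frame 697521 lies in block 38 (frames 683316–701297) with 14205 frames into that block.
The block's first minute is 1800 frames and the rest 1798 each; 14205 frames reaches minute 7, so 38 × 18 + 7 × 2 = 698 labels have been skipped so far.
Adding those back, label number 697521 + 698 = 698219 at 30 labels/s is 23273 s + 29 f = 6 h 27 min 53 s frame 29, i.e. 06:27:53;29.

06:27:53;29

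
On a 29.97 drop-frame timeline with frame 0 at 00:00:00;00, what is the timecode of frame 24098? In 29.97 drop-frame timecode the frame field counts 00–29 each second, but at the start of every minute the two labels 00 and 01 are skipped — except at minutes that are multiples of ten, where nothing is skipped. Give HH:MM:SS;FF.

00:13:24;02

Ten DF minutes hold 17982 frames, so frame 24098 lies in block 1 (frames 17982–35963) with 6116 frames into that block.
The block's first minute is 1800 frames and the rest 1798 each; 6116 frames reaches minute 3, so 1 × 18 + 3 × 2 = 24 labels have been skipped so far.
Adding those back, label number 24098 + 24 = 24122 at 30 labels/s is 804 s + 2 f = 0 h 13 min 24 s frame 2, i.e. 00:13:24;02.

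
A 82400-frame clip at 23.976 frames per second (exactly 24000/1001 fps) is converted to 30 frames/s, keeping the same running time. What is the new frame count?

Target frames = source frames × (target rate / source rate) = 82400 × (30)/(24000/1001) = 82400 × 1001/800 = 103103.

103103 frames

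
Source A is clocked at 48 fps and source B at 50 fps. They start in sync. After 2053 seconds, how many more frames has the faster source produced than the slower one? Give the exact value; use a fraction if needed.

4106 frames

A emits 48 × 2053 = 98544 frames; B emits 50 × 2053 = 102650.
Difference = 4106 frames; B is ahead of A.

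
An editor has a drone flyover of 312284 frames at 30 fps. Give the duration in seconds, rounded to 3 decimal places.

10409.467 seconds

Running time = 312284 × 1/30 = 156142/15 s ≈ 10409.467 s.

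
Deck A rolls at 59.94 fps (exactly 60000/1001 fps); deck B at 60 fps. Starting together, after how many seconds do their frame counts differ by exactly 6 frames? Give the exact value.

100.1 seconds

The gap grows by |60 − 60000/1001| = 60/1001 frames per second.
Time for a 6-frame gap: 6 ÷ (60/1001) = 100.1 s.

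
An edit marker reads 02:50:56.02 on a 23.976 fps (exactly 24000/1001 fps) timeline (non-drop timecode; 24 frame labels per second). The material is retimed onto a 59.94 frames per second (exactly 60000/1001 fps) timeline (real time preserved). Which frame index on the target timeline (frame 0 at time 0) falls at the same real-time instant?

Source frame index: (2×3600 + 50×60 + 56) × 24 + 2 = 246146.
Real time: 246146 / (24000/1001) = 123196073/12000 s.
Target frame: (123196073/12000) × (60000/1001) = 615365.

frame 615365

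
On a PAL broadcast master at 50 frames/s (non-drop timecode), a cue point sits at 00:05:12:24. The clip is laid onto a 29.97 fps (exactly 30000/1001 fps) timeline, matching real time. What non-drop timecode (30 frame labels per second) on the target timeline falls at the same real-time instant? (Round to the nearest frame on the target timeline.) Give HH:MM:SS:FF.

Source frame index: (0×3600 + 5×60 + 12) × 50 + 24 = 15624.
Real time: 15624 / (50) = 7812/25 s.
Target frame: (7812/25) × (30000/1001) = 1339200/143 ≈ 9365.035 → 9365.
At 30 labels/s: frame 9365 → 00:05:12:05.

00:05:12:05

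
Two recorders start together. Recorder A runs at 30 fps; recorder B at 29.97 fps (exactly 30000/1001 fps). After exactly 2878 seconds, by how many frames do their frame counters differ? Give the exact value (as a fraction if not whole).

A emits 30 × 2878 = 86340 frames; B emits 30000/1001 × 2878 = 86340000/1001.
Difference = 86340/1001 frames (≈ 86.2537); B is behind A.

86340/1001 frames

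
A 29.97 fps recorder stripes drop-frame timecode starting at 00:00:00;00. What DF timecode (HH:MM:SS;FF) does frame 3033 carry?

00:01:41;05

Ten DF minutes hold 17982 frames, so frame 3033 lies in block 0 (frames 0–17981) with 3033 frames into that block.
The block's first minute is 1800 frames and the rest 1798 each; 3033 frames reaches minute 1, so 0 × 18 + 1 × 2 = 2 labels have been skipped so far.
Adding those back, label number 3033 + 2 = 3035 at 30 labels/s is 101 s + 5 f = 0 h 1 min 41 s frame 5, i.e. 00:01:41;05.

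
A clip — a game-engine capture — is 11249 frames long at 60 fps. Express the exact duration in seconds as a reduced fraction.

11249/60 seconds

Running time = 11249 ÷ (60) = 11249 × 1/60 = 11249/60 s.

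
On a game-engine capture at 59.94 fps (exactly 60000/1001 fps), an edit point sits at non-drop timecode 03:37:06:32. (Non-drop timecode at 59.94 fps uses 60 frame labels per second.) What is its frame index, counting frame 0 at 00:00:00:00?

Total seconds to the label: (3 × 3600 + 37 × 60 + 6) = 13026.
Frame index = 13026 × 60 + 32 = 781592.

781592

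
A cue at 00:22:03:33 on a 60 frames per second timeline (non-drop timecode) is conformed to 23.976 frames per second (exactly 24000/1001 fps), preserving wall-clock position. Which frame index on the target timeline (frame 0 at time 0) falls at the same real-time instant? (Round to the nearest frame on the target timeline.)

frame 31733

Source frame index: (0×3600 + 22×60 + 3) × 60 + 33 = 79413.
Real time: 79413 / (60) = 26471/20 s.
Target frame: (26471/20) × (24000/1001) = 31765200/1001 ≈ 31733.467 → 31733.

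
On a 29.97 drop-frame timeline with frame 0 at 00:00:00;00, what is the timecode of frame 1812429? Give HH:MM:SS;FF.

Each 10-minute DF block holds 10 × 60 × 30 − 9 × 2 = 17982 frames. 1812429 ÷ 17982 → 100 full blocks, remainder 14229.
Within the partial block the first minute is 1800 frames and each further minute 1798, so 7 further minute boundaries passed. Total skipped labels = 18 × 100 + 2 × 7 = 1814.
Non-drop label index = 1812429 + 1814 = 1814243; at 30 labels/s that is 16:47:54:23, i.e. DF 16:47:54;23.

16:47:54;23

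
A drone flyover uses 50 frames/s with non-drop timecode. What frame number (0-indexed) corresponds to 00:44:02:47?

Total seconds to the label: (0 × 3600 + 44 × 60 + 2) = 2642.
Frame index = 2642 × 50 + 47 = 132147.

frame 132147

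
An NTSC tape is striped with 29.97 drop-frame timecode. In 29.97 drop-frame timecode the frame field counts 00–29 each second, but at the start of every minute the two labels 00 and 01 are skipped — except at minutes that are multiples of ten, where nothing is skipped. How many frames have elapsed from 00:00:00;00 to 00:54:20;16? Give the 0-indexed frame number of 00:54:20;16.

Complete 10-minute blocks: 5, each 17982 frames → 89910.
Remaining 4 whole minutes in the current block: 1800 + 3 × 1798 = 7194 frames.
Within the current minute: 20 × 30 + 16 − 2 = 614 (labels ;00/;01 skipped at this minute). Total = 89910 + 7194 + 614 = 97718.

97718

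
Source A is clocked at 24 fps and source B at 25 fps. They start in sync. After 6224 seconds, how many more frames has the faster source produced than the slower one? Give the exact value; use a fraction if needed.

6224 frames

A emits 24 × 6224 = 149376 frames; B emits 25 × 6224 = 155600.
Difference = 6224 frames; B is ahead of A.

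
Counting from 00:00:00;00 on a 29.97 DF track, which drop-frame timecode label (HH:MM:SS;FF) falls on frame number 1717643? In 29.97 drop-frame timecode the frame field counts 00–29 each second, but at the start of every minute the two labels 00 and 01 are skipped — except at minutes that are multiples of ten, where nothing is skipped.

Ten DF minutes hold 17982 frames, so frame 1717643 lies in block 95 (frames 1708290–1726271) with 9353 frames into that block.
The block's first minute is 1800 frames and the rest 1798 each; 9353 frames reaches minute 5, so 95 × 18 + 5 × 2 = 1720 labels have been skipped so far.
Adding those back, label number 1717643 + 1720 = 1719363 at 30 labels/s is 57312 s + 3 f = 15 h 55 min 12 s frame 3, i.e. 15:55:12;03.

15:55:12;03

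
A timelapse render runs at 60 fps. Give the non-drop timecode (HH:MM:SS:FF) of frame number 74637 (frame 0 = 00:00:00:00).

74637 ÷ 60 = 1243 full seconds, remainder 57 frames.
1243 s = 0 h 20 min 43 s.
Timecode: 00:20:43:57.

00:20:43:57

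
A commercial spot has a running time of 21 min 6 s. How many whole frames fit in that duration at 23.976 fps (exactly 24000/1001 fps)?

30353 frames

21 min 6 s = 1266 s.
Frames = 1266 × 24000/1001 = 30384000/1001 ≈ 30353.6464.
Complete frames: 30353.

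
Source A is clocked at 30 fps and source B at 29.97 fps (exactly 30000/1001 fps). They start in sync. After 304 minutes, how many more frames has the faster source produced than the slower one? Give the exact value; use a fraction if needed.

547200/1001 frames

304 min = 18240 s.
A emits 30 × 18240 = 547200 frames; B emits 30000/1001 × 18240 = 547200000/1001.
Difference = 547200/1001 frames (≈ 546.6533); B is behind A.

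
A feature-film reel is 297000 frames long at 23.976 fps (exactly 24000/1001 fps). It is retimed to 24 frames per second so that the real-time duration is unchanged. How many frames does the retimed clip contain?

297297 frames

Target frames = source frames × (target rate / source rate) = 297000 × (24)/(24000/1001) = 297000 × 1001/1000 = 297297.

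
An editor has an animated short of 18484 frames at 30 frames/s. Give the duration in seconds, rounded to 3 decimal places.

616.133 seconds

Running time = 18484 × 1/30 = 9242/15 s ≈ 616.133 s.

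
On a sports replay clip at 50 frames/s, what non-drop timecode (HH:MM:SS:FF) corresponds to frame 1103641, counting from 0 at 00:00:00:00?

1103641 ÷ 50 = 22072 full seconds, remainder 41 frames.
22072 s = 6 h 7 min 52 s.
Timecode: 06:07:52:41.

06:07:52:41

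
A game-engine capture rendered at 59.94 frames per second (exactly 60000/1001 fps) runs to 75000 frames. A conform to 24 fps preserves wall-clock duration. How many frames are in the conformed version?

Target frames = source frames × (target rate / source rate) = 75000 × (24)/(60000/1001) = 75000 × 1001/2500 = 30030.

30030 frames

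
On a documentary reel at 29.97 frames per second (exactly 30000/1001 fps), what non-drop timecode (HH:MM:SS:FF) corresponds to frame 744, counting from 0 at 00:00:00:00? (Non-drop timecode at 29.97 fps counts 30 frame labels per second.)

00:00:24:24

744 ÷ 30 = 24 full seconds, remainder 24 frames.
24 s = 0 h 0 min 24 s.
Timecode: 00:00:24:24.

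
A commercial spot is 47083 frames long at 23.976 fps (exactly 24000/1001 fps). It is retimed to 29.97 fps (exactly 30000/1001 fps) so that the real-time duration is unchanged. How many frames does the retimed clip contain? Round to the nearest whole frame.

58854 frames

Frames at target rate = 47083 × (30000/1001) / (24000/1001) = 235415/4 ≈ 58853.750.
Nearest whole frame: 58854.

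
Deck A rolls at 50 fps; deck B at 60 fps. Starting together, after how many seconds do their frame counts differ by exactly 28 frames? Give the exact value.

The gap grows by |60 − 50| = 10 frames per second.
Time for a 28-frame gap: 28 ÷ (10) = 2.8 s.

2.8 seconds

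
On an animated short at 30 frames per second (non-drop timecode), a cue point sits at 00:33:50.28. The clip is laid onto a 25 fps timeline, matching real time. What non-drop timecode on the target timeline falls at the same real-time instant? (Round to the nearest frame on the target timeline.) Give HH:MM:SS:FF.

00:33:50:23

Source frame index: (0×3600 + 33×60 + 50) × 30 + 28 = 60928.
Real time: 60928 / (30) = 30464/15 s.
Target frame: (30464/15) × (25) = 152320/3 ≈ 50773.333 → 50773.
At 25 labels/s: frame 50773 → 00:33:50:23.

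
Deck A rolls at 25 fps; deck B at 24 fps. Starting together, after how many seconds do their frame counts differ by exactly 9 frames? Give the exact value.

9 seconds

The gap grows by |24 − 25| = 1 frame per second.
Time for a 9-frame gap: 9 ÷ (1) = 9 s.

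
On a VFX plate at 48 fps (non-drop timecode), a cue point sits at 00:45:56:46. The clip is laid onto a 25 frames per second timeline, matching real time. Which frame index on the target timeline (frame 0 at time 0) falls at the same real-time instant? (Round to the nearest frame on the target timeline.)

Source frame index: (0×3600 + 45×60 + 56) × 48 + 46 = 132334.
Real time: 132334 / (48) = 66167/24 s.
Target frame: (66167/24) × (25) = 1654175/24 ≈ 68923.958 → 68924.

frame 68924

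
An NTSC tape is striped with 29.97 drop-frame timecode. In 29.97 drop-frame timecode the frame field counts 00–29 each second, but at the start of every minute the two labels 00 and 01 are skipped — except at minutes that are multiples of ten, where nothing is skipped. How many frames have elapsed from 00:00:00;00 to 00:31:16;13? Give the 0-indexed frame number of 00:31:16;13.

56237

As if non-drop at 30 labels/s: (0 × 3600 + 31 × 60 + 16) × 30 + 13 = 56293.
Minute boundaries passed: 31; those not divisible by 10: 31 − 3 = 28; dropped labels = 2 × 28 = 56.
Actual frame index = 56293 − 56 = 56237.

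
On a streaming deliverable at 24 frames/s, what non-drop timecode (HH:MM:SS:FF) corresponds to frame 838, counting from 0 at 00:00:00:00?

00:00:34:22

838 ÷ 24 = 34 full seconds, remainder 22 frames.
34 s = 0 h 0 min 34 s.
Timecode: 00:00:34:22.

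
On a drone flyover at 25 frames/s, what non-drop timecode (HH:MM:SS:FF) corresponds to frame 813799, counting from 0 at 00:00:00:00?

09:02:31:24

813799 ÷ 25 = 32551 full seconds, remainder 24 frames.
32551 s = 9 h 2 min 31 s.
Timecode: 09:02:31:24.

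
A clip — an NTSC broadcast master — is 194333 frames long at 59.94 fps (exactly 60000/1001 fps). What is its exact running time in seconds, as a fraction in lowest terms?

Running time = 194333 ÷ (60000/1001) = 194333 × 1001/60000 = 194527333/60000 s.

194527333/60000 seconds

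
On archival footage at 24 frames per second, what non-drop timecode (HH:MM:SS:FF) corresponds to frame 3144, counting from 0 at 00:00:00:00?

00:02:11:00

3144 ÷ 24 = 131 full seconds, remainder 0 frames.
131 s = 0 h 2 min 11 s.
Timecode: 00:02:11:00.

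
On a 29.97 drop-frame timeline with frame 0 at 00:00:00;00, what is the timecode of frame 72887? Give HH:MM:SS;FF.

Ten DF minutes hold 17982 frames, so frame 72887 lies in block 4 (frames 71928–89909) with 959 frames into that block.
The block's first minute is 1800 frames and the rest 1798 each; 959 frames reaches minute 0, so 4 × 18 + 0 × 2 = 72 labels have been skipped so far.
Adding those back, label number 72887 + 72 = 72959 at 30 labels/s is 2431 s + 29 f = 0 h 40 min 31 s frame 29, i.e. 00:40:31;29.

00:40:31;29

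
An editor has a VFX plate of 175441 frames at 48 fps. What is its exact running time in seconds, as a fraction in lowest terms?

Running time = 175441 ÷ (48) = 175441 × 1/48 = 175441/48 s.

175441/48 seconds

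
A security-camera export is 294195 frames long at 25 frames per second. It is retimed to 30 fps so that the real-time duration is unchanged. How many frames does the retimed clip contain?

353034 frames

Target frames = source frames × (target rate / source rate) = 294195 × (30)/(25) = 294195 × 6/5 = 353034.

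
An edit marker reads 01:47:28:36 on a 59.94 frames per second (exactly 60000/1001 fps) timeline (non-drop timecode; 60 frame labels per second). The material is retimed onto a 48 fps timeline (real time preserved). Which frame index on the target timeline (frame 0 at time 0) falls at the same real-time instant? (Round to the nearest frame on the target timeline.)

Source frame index: (1×3600 + 47×60 + 28) × 60 + 36 = 386916.
Real time: 386916 / (60000/1001) = 32275243/5000 s.
Target frame: (32275243/5000) × (48) = 193651458/625 ≈ 309842.333 → 309842.

frame 309842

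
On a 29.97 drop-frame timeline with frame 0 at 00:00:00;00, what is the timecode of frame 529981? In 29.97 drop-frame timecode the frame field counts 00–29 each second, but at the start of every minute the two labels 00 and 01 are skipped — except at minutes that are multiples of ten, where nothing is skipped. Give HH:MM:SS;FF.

04:54:43;21

Ten DF minutes hold 17982 frames, so frame 529981 lies in block 29 (frames 521478–539459) with 8503 frames into that block.
The block's first minute is 1800 frames and the rest 1798 each; 8503 frames reaches minute 4, so 29 × 18 + 4 × 2 = 530 labels have been skipped so far.
Adding those back, label number 529981 + 530 = 530511 at 30 labels/s is 17683 s + 21 f = 4 h 54 min 43 s frame 21, i.e. 04:54:43;21.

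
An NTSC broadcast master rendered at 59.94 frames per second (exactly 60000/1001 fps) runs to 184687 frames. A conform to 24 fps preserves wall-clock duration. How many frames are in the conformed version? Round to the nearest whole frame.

73949 frames

Frames at target rate = 184687 × (24) / (60000/1001) = 184871687/2500 ≈ 73948.675.
Nearest whole frame: 73949.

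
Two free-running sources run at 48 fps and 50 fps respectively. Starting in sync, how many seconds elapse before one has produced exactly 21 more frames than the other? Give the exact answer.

The gap grows by |50 − 48| = 2 frames per second.
Time for a 21-frame gap: 21 ÷ (2) = 10.5 s.

10.5 seconds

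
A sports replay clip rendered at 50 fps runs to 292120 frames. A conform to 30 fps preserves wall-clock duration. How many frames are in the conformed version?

Target frames = source frames × (target rate / source rate) = 292120 × (30)/(50) = 292120 × 3/5 = 175272.

175272 frames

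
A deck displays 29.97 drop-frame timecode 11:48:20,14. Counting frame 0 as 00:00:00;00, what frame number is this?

1273738

As if non-drop at 30 labels/s: (11 × 3600 + 48 × 60 + 20) × 30 + 14 = 1275014.
Minute boundaries passed: 708; those not divisible by 10: 708 − 70 = 638; dropped labels = 2 × 638 = 1276.
Actual frame index = 1275014 − 1276 = 1273738.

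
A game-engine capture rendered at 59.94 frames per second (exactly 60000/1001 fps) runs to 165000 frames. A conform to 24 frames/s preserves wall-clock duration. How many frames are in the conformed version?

Target frames = source frames × (target rate / source rate) = 165000 × (24)/(60000/1001) = 165000 × 1001/2500 = 66066.

66066 frames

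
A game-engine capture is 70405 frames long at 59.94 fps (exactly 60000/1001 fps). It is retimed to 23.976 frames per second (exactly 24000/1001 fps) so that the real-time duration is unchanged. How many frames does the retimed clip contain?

Target frames = source frames × (target rate / source rate) = 70405 × (24000/1001)/(60000/1001) = 70405 × 2/5 = 28162.

28162 frames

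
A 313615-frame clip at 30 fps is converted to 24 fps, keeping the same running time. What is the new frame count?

Target frames = source frames × (target rate / source rate) = 313615 × (24)/(30) = 313615 × 4/5 = 250892.

250892 frames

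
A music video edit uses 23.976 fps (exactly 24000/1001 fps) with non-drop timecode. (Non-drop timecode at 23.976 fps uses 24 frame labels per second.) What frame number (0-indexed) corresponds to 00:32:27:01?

Total seconds to the label: (0 × 3600 + 32 × 60 + 27) = 1947.
Frame index = 1947 × 24 + 1 = 46729.

frame 46729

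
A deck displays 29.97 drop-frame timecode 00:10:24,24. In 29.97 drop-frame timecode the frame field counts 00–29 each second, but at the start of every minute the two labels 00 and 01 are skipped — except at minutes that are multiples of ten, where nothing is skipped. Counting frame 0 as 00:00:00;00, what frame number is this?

Complete 10-minute blocks: 1, each 17982 frames → 17982.
Remaining 0 whole minutes in the current block: 0 frames.
Within the current minute: 24 × 30 + 24 = 744. Total = 17982 + 0 + 744 = 18726.

18726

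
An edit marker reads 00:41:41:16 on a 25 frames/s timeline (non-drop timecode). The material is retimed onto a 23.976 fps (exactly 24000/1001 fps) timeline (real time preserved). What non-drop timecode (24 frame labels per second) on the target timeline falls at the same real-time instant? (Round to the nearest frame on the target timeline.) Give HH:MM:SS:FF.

Source frame index: (0×3600 + 41×60 + 41) × 25 + 16 = 62541.
Real time: 62541 / (25) = 62541/25 s.
Target frame: (62541/25) × (24000/1001) = 60039360/1001 ≈ 59979.381 → 59979.
At 24 labels/s: frame 59979 → 00:41:39:03.

00:41:39:03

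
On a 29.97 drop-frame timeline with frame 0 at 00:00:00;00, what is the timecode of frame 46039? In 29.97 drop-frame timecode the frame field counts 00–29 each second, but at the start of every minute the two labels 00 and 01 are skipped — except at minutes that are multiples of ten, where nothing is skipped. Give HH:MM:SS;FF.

00:25:36;05

Each 10-minute DF block holds 10 × 60 × 30 − 9 × 2 = 17982 frames. 46039 ÷ 17982 → 2 full blocks, remainder 10075.
Within the partial block the first minute is 1800 frames and each further minute 1798, so 5 further minute boundaries passed. Total skipped labels = 18 × 2 + 2 × 5 = 46.
Non-drop label index = 46039 + 46 = 46085; at 30 labels/s that is 00:25:36:05, i.e. DF 00:25:36;05.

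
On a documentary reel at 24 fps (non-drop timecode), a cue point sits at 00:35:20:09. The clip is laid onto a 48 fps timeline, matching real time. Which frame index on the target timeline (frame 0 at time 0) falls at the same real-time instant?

frame 101778

Source frame index: (0×3600 + 35×60 + 20) × 24 + 9 = 50889.
Real time: 50889 / (24) = 16963/8 s.
Target frame: (16963/8) × (48) = 101778.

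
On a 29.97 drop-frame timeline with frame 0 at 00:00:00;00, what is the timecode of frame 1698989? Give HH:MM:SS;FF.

15:44:49;19

Each 10-minute DF block holds 10 × 60 × 30 − 9 × 2 = 17982 frames. 1698989 ÷ 17982 → 94 full blocks, remainder 8681.
Within the partial block the first minute is 1800 frames and each further minute 1798, so 4 further minute boundaries passed. Total skipped labels = 18 × 94 + 2 × 4 = 1700.
Non-drop label index = 1698989 + 1700 = 1700689; at 30 labels/s that is 15:44:49:19, i.e. DF 15:44:49;19.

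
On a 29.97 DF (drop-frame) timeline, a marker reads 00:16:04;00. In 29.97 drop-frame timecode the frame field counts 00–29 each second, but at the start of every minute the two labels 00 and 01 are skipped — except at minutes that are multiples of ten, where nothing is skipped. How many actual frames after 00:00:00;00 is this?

Complete 10-minute blocks: 1, each 17982 frames → 17982.
Remaining 6 whole minutes in the current block: 1800 + 5 × 1798 = 10790 frames.
Within the current minute: 4 × 30 + 0 − 2 = 118 (labels ;00/;01 skipped at this minute). Total = 17982 + 10790 + 118 = 28890.

28890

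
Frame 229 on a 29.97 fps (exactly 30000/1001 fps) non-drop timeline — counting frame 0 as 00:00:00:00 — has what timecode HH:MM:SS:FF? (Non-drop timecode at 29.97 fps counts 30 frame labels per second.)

229 ÷ 30 = 7 full seconds, remainder 19 frames.
7 s = 0 h 0 min 7 s.
Timecode: 00:00:07:19.

00:00:07:19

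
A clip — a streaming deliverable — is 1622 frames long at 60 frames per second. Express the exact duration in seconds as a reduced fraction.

811/30 seconds

Running time = 1622 ÷ (60) = 1622 × 1/60 = 811/30 s.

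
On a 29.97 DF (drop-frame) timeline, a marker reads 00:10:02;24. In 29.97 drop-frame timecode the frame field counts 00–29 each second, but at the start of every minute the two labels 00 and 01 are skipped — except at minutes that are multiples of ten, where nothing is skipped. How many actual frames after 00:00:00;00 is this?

Complete 10-minute blocks: 1, each 17982 frames → 17982.
Remaining 0 whole minutes in the current block: 0 frames.
Within the current minute: 2 × 30 + 24 = 84. Total = 17982 + 0 + 84 = 18066.

18066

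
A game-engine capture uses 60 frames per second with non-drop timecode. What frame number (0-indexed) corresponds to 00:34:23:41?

Total seconds to the label: (0 × 3600 + 34 × 60 + 23) = 2063.
Frame index = 2063 × 60 + 41 = 123821.

frame 123821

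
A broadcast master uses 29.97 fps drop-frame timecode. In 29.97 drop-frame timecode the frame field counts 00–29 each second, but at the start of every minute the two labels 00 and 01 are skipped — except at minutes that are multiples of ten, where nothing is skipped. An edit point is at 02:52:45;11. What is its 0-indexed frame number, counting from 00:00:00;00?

310651

As if non-drop at 30 labels/s: (2 × 3600 + 52 × 60 + 45) × 30 + 11 = 310961.
Minute boundaries passed: 172; those not divisible by 10: 172 − 17 = 155; dropped labels = 2 × 155 = 310.
Actual frame index = 310961 − 310 = 310651.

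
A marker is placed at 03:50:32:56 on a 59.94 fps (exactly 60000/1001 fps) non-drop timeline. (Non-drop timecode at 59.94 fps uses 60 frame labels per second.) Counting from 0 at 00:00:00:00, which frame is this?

frame 829976

Total seconds to the label: (3 × 3600 + 50 × 60 + 32) = 13832.
Frame index = 13832 × 60 + 56 = 829976.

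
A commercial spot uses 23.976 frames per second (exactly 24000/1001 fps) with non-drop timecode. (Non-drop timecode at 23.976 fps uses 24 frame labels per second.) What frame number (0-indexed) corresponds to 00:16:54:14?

frame 24350

Total seconds to the label: (0 × 3600 + 16 × 60 + 54) = 1014.
Frame index = 1014 × 24 + 14 = 24350.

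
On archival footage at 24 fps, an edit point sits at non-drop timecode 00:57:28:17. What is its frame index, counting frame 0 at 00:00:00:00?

Total seconds to the label: (0 × 3600 + 57 × 60 + 28) = 3448.
Frame index = 3448 × 24 + 17 = 82769.

82769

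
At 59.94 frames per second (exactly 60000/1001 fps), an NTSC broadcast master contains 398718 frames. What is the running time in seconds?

6651.9453 seconds

Running time = 398718 / (60000/1001) = 6651.9453 s.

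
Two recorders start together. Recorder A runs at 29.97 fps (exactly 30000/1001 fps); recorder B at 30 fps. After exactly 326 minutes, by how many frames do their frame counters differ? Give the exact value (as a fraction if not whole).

586800/1001 frames

326 min = 19560 s.
A emits 30000/1001 × 19560 = 586800000/1001 frames; B emits 30 × 19560 = 586800.
Difference = 586800/1001 frames (≈ 586.2138); B is ahead of A.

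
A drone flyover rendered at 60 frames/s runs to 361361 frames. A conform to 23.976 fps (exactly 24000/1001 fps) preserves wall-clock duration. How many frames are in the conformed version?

144400 frames

Target frames = source frames × (target rate / source rate) = 361361 × (24000/1001)/(60) = 361361 × 400/1001 = 144400.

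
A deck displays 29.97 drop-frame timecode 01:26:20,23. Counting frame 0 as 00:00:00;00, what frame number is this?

As if non-drop at 30 labels/s: (1 × 3600 + 26 × 60 + 20) × 30 + 23 = 155423.
Minute boundaries passed: 86; those not divisible by 10: 86 − 8 = 78; dropped labels = 2 × 78 = 156.
Actual frame index = 155423 − 156 = 155267.

155267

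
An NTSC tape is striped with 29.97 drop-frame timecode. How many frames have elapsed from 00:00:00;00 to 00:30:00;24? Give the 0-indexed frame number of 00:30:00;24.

Complete 10-minute blocks: 3, each 17982 frames → 53946.
Remaining 0 whole minutes in the current block: 0 frames.
Within the current minute: 0 × 30 + 24 = 24. Total = 53946 + 0 + 24 = 53970.

53970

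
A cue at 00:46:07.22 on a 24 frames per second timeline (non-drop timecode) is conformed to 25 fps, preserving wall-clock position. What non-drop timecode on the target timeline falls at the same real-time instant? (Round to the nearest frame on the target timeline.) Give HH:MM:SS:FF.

Source frame index: (0×3600 + 46×60 + 7) × 24 + 22 = 66430.
Real time: 66430 / (24) = 33215/12 s.
Target frame: (33215/12) × (25) = 830375/12 ≈ 69197.917 → 69198.
At 25 labels/s: frame 69198 → 00:46:07:23.

00:46:07:23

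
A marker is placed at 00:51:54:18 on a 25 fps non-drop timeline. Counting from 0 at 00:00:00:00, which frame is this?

77868

Total seconds to the label: (0 × 3600 + 51 × 60 + 54) = 3114.
Frame index = 3114 × 25 + 18 = 77868.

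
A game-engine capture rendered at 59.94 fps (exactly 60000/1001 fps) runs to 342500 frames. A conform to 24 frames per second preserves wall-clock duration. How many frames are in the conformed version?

Target frames = source frames × (target rate / source rate) = 342500 × (24)/(60000/1001) = 342500 × 1001/2500 = 137137.

137137 frames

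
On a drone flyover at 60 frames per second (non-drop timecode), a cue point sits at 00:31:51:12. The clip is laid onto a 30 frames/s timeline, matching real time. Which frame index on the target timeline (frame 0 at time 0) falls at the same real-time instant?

frame 57336

Source frame index: (0×3600 + 31×60 + 51) × 60 + 12 = 114672.
Real time: 114672 / (60) = 9556/5 s.
Target frame: (9556/5) × (30) = 57336.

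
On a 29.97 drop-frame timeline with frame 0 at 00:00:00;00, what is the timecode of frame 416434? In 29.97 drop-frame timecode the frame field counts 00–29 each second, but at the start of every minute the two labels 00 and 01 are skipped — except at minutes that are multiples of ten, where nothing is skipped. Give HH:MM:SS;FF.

Ten DF minutes hold 17982 frames, so frame 416434 lies in block 23 (frames 413586–431567) with 2848 frames into that block.
The block's first minute is 1800 frames and the rest 1798 each; 2848 frames reaches minute 1, so 23 × 18 + 1 × 2 = 416 labels have been skipped so far.
Adding those back, label number 416434 + 416 = 416850 at 30 labels/s is 13895 s + 0 f = 3 h 51 min 35 s frame 0, i.e. 03:51:35;00.

03:51:35;00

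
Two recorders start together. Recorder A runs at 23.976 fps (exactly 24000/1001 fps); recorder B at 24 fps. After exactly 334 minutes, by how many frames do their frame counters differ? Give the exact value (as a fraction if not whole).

334 min = 20040 s.
A emits 24000/1001 × 20040 = 480960000/1001 frames; B emits 24 × 20040 = 480960.
Difference = 480960/1001 frames (≈ 480.4795); B is ahead of A.

480960/1001 frames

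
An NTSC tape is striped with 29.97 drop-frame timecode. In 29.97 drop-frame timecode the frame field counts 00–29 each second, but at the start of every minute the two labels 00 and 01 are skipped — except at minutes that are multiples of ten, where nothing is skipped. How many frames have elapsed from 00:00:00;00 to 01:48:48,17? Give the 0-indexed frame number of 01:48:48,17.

195661

As if non-drop at 30 labels/s: (1 × 3600 + 48 × 60 + 48) × 30 + 17 = 195857.
Minute boundaries passed: 108; those not divisible by 10: 108 − 10 = 98; dropped labels = 2 × 98 = 196.
Actual frame index = 195857 − 196 = 195661.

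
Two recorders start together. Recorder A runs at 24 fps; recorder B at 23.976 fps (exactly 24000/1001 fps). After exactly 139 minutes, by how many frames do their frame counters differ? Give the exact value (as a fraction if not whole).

139 min = 8340 s.
A emits 24 × 8340 = 200160 frames; B emits 24000/1001 × 8340 = 200160000/1001.
Difference = 200160/1001 frames (≈ 199.9600); B is behind A.

200160/1001 frames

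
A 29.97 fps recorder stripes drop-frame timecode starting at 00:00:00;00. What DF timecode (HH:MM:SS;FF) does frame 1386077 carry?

Each 10-minute DF block holds 10 × 60 × 30 − 9 × 2 = 17982 frames. 1386077 ÷ 17982 → 77 full blocks, remainder 1463.
Within the partial block the first minute is 1800 frames and each further minute 1798, so 0 further minute boundaries passed. Total skipped labels = 18 × 77 + 2 × 0 = 1386.
Non-drop label index = 1386077 + 1386 = 1387463; at 30 labels/s that is 12:50:48:23, i.e. DF 12:50:48;23.

12:50:48;23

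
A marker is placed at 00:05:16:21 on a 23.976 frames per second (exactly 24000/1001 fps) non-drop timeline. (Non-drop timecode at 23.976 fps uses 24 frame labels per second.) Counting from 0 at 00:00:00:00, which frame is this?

Total seconds to the label: (0 × 3600 + 5 × 60 + 16) = 316.
Frame index = 316 × 24 + 21 = 7605.

frame 7605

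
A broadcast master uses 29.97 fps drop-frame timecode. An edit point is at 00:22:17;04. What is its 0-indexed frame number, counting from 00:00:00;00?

Complete 10-minute blocks: 2, each 17982 frames → 35964.
Remaining 2 whole minutes in the current block: 1800 + 1 × 1798 = 3598 frames.
Within the current minute: 17 × 30 + 4 − 2 = 512 (labels ;00/;01 skipped at this minute). Total = 35964 + 3598 + 512 = 40074.

40074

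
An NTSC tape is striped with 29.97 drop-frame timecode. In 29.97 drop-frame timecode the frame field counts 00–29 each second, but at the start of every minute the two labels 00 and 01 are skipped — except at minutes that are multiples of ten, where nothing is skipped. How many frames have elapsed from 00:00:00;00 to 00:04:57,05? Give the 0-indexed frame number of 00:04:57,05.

Complete 10-minute blocks: 0, each 17982 frames → 0.
Remaining 4 whole minutes in the current block: 1800 + 3 × 1798 = 7194 frames.
Within the current minute: 57 × 30 + 5 − 2 = 1713 (labels ;00/;01 skipped at this minute). Total = 0 + 7194 + 1713 = 8907.

8907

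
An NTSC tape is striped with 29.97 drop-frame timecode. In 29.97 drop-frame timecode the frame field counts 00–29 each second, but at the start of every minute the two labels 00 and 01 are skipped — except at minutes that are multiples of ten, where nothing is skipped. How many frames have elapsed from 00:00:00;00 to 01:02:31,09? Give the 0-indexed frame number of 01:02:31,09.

As if non-drop at 30 labels/s: (1 × 3600 + 2 × 60 + 31) × 30 + 9 = 112539.
Minute boundaries passed: 62; those not divisible by 10: 62 − 6 = 56; dropped labels = 2 × 56 = 112.
Actual frame index = 112539 − 112 = 112427.

112427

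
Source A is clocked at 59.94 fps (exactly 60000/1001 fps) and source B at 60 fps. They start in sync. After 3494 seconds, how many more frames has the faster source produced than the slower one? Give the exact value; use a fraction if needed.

209640/1001 frames

A emits 60000/1001 × 3494 = 209640000/1001 frames; B emits 60 × 3494 = 209640.
Difference = 209640/1001 frames (≈ 209.4306); B is ahead of A.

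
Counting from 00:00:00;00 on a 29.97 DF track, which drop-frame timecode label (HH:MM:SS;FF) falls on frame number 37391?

00:20:47;17

Ten DF minutes hold 17982 frames, so frame 37391 lies in block 2 (frames 35964–53945) with 1427 frames into that block.
The block's first minute is 1800 frames and the rest 1798 each; 1427 frames reaches minute 0, so 2 × 18 + 0 × 2 = 36 labels have been skipped so far.
Adding those back, label number 37391 + 36 = 37427 at 30 labels/s is 1247 s + 17 f = 0 h 20 min 47 s frame 17, i.e. 00:20:47;17.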